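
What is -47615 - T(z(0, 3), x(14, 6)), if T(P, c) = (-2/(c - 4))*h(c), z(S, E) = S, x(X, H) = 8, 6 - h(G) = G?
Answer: -47616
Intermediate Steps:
h(G) = 6 - G
T(P, c) = -2*(6 - c)/(-4 + c) (T(P, c) = (-2/(c - 4))*(6 - c) = (-2/(-4 + c))*(6 - c) = -2*(6 - c)/(-4 + c))
-47615 - T(z(0, 3), x(14, 6)) = -47615 - 2*(-6 + 8)/(-4 + 8) = -47615 - 2*2/4 = -47615 - 1*1 = -47615 - 1 = -47616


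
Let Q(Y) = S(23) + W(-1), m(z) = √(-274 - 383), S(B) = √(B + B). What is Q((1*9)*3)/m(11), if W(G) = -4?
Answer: I*√73*(4 - √46)/219 ≈ -0.10855*I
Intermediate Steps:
S(B) = √2*√B (S(B) = √(2*B) = √2*√B)
m(z) = 3*I*√73 (m(z) = √(-657) = 3*I*√73)
Q(Y) = -4 + √46 (Q(Y) = √2*√23 - 4 = √46 - 4 = -4 + √46)
Q((1*9)*3)/m(11) = (-4 + √46)/((3*I*√73)) = (-4 + √46)*(-I*√73/219) = -I*√73*(-4 + √46)/219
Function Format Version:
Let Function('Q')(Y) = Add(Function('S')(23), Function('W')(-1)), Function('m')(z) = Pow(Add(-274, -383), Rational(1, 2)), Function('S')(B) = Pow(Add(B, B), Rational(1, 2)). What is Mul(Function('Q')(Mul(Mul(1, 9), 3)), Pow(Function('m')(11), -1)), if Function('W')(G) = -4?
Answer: Mul(Rational(1, 219), I, Pow(73, Rational(1, 2)), Add(4, Mul(-1, Pow(46, Rational(1, 2))))) ≈ Mul(-0.10855, I)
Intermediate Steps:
Function('S')(B) = Mul(Pow(2, Rational(1, 2)), Pow(B, Rational(1, 2))) (Function('S')(B) = Pow(Mul(2, B), Rational(1, 2)) = Mul(Pow(2, Rational(1, 2)), Pow(B, Rational(1, 2))))
Function('m')(z) = Mul(3, I, Pow(73, Rational(1, 2))) (Function('m')(z) = Pow(-657, Rational(1, 2)) = Mul(3, I, Pow(73, Rational(1, 2))))
Function('Q')(Y) = Add(-4, Pow(46, Rational(1, 2))) (Function('Q')(Y) = Add(Mul(Pow(2, Rational(1, 2)), Pow(23, Rational(1, 2))), -4) = Add(Pow(46, Rational(1, 2)), -4) = Add(-4, Pow(46, Rational(1, 2))))
Mul(Function('Q')(Mul(Mul(1, 9), 3)), Pow(Function('m')(11), -1)) = Mul(Add(-4, Pow(46, Rational(1, 2))), Pow(Mul(3, I, Pow(73, Rational(1, 2))), -1)) = Mul(Add(-4, Pow(46, Rational(1, 2))), Mul(Rational(-1, 219), I, Pow(73, Rational(1, 2)))) = Mul(Rational(-1, 219), I, Pow(73, Rational(1, 2)), Add(-4, Pow(46, Rational(1, 2))))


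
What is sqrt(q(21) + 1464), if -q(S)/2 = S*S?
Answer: sqrt(582) ≈ 24.125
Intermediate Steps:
q(S) = -2*S**2 (q(S) = -2*S*S = -2*S**2)
sqrt(q(21) + 1464) = sqrt(-2*21**2 + 1464) = sqrt(-2*441 + 1464) = sqrt(-882 + 1464) = sqrt(582)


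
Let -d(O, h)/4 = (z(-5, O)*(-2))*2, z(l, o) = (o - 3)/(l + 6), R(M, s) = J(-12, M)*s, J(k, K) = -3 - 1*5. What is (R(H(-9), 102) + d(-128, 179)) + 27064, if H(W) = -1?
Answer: 24152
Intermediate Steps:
J(k, K) = -8 (J(k, K) = -3 - 5 = -8)
R(M, s) = -8*s
z(l, o) = (-3 + o)/(6 + l)
d(O, h) = -48 + 16*O (d(O, h) = -4*((-3 + O)/(6 - 5))*(-2)*2 = -4*((-3 + O)/1)*(-2)*2 = -4*(1*(-3 + O))*(-2)*2 = -4*(-3 + O)*(-2)*2 = -4*(6 - 2*O)*2 = -4*(12 - 4*O) = -48 + 16*O)
(R(H(-9), 102) + d(-128, 179)) + 27064 = (-8*102 + (-48 + 16*(-128))) + 27064 = (-816 + (-48 - 2048)) + 27064 = (-816 - 2096) + 27064 = -2912 + 27064 = 24152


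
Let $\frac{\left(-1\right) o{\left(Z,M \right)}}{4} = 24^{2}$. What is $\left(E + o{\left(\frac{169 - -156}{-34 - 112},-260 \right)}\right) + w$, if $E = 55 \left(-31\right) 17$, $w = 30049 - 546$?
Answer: $-1786$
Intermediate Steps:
$o{\left(Z,M \right)} = -2304$ ($o{\left(Z,M \right)} = - 4 \cdot 24^{2} = \left(-4\right) 576 = -2304$)
$w = 29503$ ($w = 30049 - 546 = 29503$)
$E = -28985$ ($E = \left(-1705\right) 17 = -28985$)
$\left(E + o{\left(\frac{169 - -156}{-34 - 112},-260 \right)}\right) + w = \left(-28985 - 2304\right) + 29503 = -31289 + 29503 = -1786$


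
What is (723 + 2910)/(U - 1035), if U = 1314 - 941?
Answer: -3633/662 ≈ -5.4879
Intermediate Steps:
U = 373
(723 + 2910)/(U - 1035) = (723 + 2910)/(373 - 1035) = 3633/(-662) = 3633*(-1/662) = -3633/662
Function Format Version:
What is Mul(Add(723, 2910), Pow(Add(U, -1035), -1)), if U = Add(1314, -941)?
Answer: Rational(-3633, 662) ≈ -5.4879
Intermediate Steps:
U = 373
Mul(Add(723, 2910), Pow(Add(U, -1035), -1)) = Mul(Add(723, 2910), Pow(Add(373, -1035), -1)) = Mul(3633, Pow(-662, -1)) = Mul(3633, Rational(-1, 662)) = Rational(-3633, 662)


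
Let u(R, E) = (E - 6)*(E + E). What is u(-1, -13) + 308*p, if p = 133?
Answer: 41458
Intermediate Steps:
u(R, E) = 2*E*(-6 + E) (u(R, E) = (-6 + E)*(2*E) = 2*E*(-6 + E))
u(-1, -13) + 308*p = 2*(-13)*(-6 - 13) + 308*133 = 2*(-13)*(-19) + 40964 = 494 + 40964 = 41458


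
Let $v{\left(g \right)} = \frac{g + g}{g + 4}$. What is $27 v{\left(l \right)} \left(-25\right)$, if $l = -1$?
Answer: $450$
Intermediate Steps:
$v{\left(g \right)} = \frac{2 g}{4 + g}$
$27 v{\left(l \right)} \left(-25\right) = 27 \cdot 2 \left(-1\right) \frac{1}{4 - 1} \left(-25\right) = 27 \cdot 2 \left(-1\right) \frac{1}{3} \left(-25\right) = 27 \left(- \frac{2}{3}\right) \left(-25\right) = \left(-18\right) \left(-25\right) = 450$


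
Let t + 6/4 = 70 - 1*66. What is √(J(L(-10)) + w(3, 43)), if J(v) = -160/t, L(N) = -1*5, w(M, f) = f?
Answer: I*√21 ≈ 4.5826*I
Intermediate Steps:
t = 5/2 (t = -3/2 + (70 - 1*66) = -3/2 + (70 - 66) = -3/2 + 4 = 5/2 ≈ 2.5000)
L(N) = -5
J(v) = -64 (J(v) = -160/5/2 = -160*⅖ = -64)
√(J(L(-10)) + w(3, 43)) = √(-64 + 43) = √(-21) = I*√21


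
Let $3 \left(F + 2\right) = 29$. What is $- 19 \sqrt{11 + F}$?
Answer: $- \frac{38 \sqrt{42}}{3} \approx -82.089$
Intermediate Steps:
$F = \frac{23}{3}$ ($F = -2 + \frac{1}{3} \cdot 29 = -2 + \frac{29}{3} = \frac{23}{3} \approx 7.6667$)
$- 19 \sqrt{11 + F} = - 19 \sqrt{11 + \frac{23}{3}} = - 19 \sqrt{\frac{56}{3}} = - 19 \frac{2 \sqrt{42}}{3} = - \frac{38 \sqrt{42}}{3}$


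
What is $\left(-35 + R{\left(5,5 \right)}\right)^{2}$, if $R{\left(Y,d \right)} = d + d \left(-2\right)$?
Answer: $1600$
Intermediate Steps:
$R{\left(Y,d \right)} = - d$ ($R{\left(Y,d \right)} = d - 2 d = - d$)
$\left(-35 + R{\left(5,5 \right)}\right)^{2} = \left(-35 - 5\right)^{2} = \left(-40\right)^{2} = 1600$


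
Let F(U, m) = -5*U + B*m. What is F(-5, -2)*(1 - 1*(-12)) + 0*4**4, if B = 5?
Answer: 195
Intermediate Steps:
F(U, m) = -5*U + 5*m
F(-5, -2)*(1 - 1*(-12)) + 0*4**4 = (-5*(-5) + 5*(-2))*(1 - 1*(-12)) + 0*4**4 = (25 - 10)*(1 + 12) + 0*256 = 15*13 + 0 = 195 + 0 = 195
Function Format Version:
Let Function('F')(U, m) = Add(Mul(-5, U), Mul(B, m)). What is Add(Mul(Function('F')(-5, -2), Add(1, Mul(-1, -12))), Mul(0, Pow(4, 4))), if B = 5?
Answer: 195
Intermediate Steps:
Function('F')(U, m) = Add(Mul(-5, U), Mul(5, m))
Add(Mul(Function('F')(-5, -2), Add(1, Mul(-1, -12))), Mul(0, Pow(4, 4))) = Add(Mul(Add(Mul(-5, -5), Mul(5, -2)), Add(1, Mul(-1, -12))), Mul(0, Pow(4, 4))) = Add(Mul(Add(25, -10), Add(1, 12)), Mul(0, 256)) = Add(Mul(15, 13), 0) = Add(195, 0) = 195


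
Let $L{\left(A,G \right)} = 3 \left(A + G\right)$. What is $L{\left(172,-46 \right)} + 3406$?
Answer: $3784$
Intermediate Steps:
$L{\left(A,G \right)} = 3 A + 3 G$
$L{\left(172,-46 \right)} + 3406 = \left(3 \cdot 172 + 3 \left(-46\right)\right) + 3406 = \left(516 - 138\right) + 3406 = 378 + 3406 = 3784$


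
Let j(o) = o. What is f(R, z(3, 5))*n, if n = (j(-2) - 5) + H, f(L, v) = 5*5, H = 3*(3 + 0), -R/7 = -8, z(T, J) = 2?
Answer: 50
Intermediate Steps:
R = 56 (R = -7*(-8) = 56)
H = 9 (H = 3*3 = 9)
f(L, v) = 25
n = 2 (n = (-2 - 5) + 9 = -7 + 9 = 2)
f(R, z(3, 5))*n = 25*2 = 50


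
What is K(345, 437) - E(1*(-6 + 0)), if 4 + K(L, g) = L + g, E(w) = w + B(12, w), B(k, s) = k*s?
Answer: 856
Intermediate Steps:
E(w) = 13*w (E(w) = w + 12*w = 13*w)
K(L, g) = -4 + L + g (K(L, g) = -4 + (L + g) = -4 + L + g)
K(345, 437) - E(1*(-6 + 0)) = (-4 + 345 + 437) - 13*1*(-6 + 0) = 778 - 13*1*(-6) = 778 - 13*(-6) = 778 - 1*(-78) = 778 + 78 = 856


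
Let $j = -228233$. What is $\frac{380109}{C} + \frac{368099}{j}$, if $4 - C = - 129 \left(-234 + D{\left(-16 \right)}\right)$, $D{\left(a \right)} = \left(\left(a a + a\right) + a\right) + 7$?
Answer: $- \frac{86894399314}{87413239} \approx -994.06$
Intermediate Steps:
$D{\left(a \right)} = 7 + a^{2} + 2 a$ ($D{\left(a \right)} = \left(\left(a^{2} + a\right) + a\right) + 7 = \left(\left(a + a^{2}\right) + a\right) + 7 = \left(a^{2} + 2 a\right) + 7 = 7 + a^{2} + 2 a$)
$C = -383$ ($C = 4 - - 129 \left(-234 + \left(7 + \left(-16\right)^{2} + 2 \left(-16\right)\right)\right) = 4 - - 129 \left(-234 + \left(7 + 256 - 32\right)\right) = 4 - - 129 \left(-234 + 231\right) = 4 - \left(-129\right) \left(-3\right) = 4 - 387 = -383$)
$\frac{380109}{C} + \frac{368099}{j} = \frac{380109}{-383} + \frac{368099}{-228233} = 380109 \left(- \frac{1}{383}\right) + 368099 \left(- \frac{1}{228233}\right) = - \frac{380109}{383} - \frac{368099}{228233} = - \frac{86894399314}{87413239}$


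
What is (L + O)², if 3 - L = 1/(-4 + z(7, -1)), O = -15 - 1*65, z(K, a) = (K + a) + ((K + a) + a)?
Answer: 291600/49 ≈ 5951.0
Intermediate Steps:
z(K, a) = 2*K + 3*a (z(K, a) = (K + a) + (K + 2*a) = 2*K + 3*a)
O = -80 (O = -15 - 65 = -80)
L = 20/7 (L = 3 - 1/(-4 + (2*7 + 3*(-1))) = 3 - 1/(-4 + (14 - 3)) = 3 - 1/(-4 + 11) = 3 - 1/7 = 3 - 1*⅐ = 3 - ⅐ = 20/7 ≈ 2.8571)
(L + O)² = (20/7 - 80)² = (-540/7)² = 291600/49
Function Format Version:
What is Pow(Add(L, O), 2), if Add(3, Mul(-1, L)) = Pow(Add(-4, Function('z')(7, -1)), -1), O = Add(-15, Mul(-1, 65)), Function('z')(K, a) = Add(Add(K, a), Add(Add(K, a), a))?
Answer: Rational(291600, 49) ≈ 5951.0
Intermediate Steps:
Function('z')(K, a) = Add(Mul(2, K), Mul(3, a)) (Function('z')(K, a) = Add(Add(K, a), Add(K, Mul(2, a))) = Add(Mul(2, K), Mul(3, a)))
O = -80 (O = Add(-15, -65) = -80)
L = Rational(20, 7) (L = Add(3, Mul(-1, Pow(Add(-4, Add(Mul(2, 7), Mul(3, -1))), -1))) = Add(3, Mul(-1, Pow(Add(-4, Add(14, -3)), -1))) = Add(3, Mul(-1, Pow(Add(-4, 11), -1))) = Add(3, Mul(-1, Pow(7, -1))) = Add(3, Mul(-1, Rational(1, 7))) = Add(3, Rational(-1, 7)) = Rational(20, 7) ≈ 2.8571)
Pow(Add(L, O), 2) = Pow(Add(Rational(20, 7), -80), 2) = Pow(Rational(-540, 7), 2) = Rational(291600, 49)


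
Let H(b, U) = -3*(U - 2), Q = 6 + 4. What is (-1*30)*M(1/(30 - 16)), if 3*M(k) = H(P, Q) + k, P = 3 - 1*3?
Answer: 1675/7 ≈ 239.29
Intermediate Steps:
P = 0 (P = 3 - 3 = 0)
Q = 10
H(b, U) = 6 - 3*U (H(b, U) = -3*(-2 + U) = 6 - 3*U)
M(k) = -8 + k/3 (M(k) = ((6 - 3*10) + k)/3 = ((6 - 30) + k)/3 = (-24 + k)/3 = -8 + k/3)
(-1*30)*M(1/(30 - 16)) = (-1*30)*(-8 + 1/(3*(30 - 16))) = -30*(-8 + (⅓)/14) = -30*(-8 + (⅓)*(1/14)) = -30*(-8 + 1/42) = -30*(-335/42) = 1675/7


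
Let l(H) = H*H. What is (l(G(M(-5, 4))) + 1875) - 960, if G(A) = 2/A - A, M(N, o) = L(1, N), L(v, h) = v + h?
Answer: 3709/4 ≈ 927.25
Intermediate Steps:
L(v, h) = h + v
M(N, o) = 1 + N (M(N, o) = N + 1 = 1 + N)
G(A) = -A + 2/A
l(H) = H**2
(l(G(M(-5, 4))) + 1875) - 960 = ((-(1 - 5) + 2/(1 - 5))**2 + 1875) - 960 = ((-1*(-4) + 2/(-4))**2 + 1875) - 960 = ((4 + 2*(-1/4))**2 + 1875) - 960 = ((4 - 1/2)**2 + 1875) - 960 = ((7/2)**2 + 1875) - 960 = (49/4 + 1875) - 960 = 7549/4 - 960 = 3709/4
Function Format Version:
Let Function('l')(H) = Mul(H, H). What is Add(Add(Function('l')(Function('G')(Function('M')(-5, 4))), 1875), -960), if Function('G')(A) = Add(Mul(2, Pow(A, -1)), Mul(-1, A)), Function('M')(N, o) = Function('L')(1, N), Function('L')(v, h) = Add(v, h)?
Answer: Rational(3709, 4) ≈ 927.25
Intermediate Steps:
Function('L')(v, h) = Add(h, v)
Function('M')(N, o) = Add(1, N) (Function('M')(N, o) = Add(N, 1) = Add(1, N))
Function('G')(A) = Add(Mul(-1, A), Mul(2, Pow(A, -1)))
Function('l')(H) = Pow(H, 2)
Add(Add(Function('l')(Function('G')(Function('M')(-5, 4))), 1875), -960) = Add(Add(Pow(Add(Mul(-1, Add(1, -5)), Mul(2, Pow(Add(1, -5), -1))), 2), 1875), -960) = Add(Add(Pow(Add(Mul(-1, -4), Mul(2, Pow(-4, -1))), 2), 1875), -960) = Add(Add(Pow(Add(4, Mul(2, Rational(-1, 4))), 2), 1875), -960) = Add(Add(Pow(Add(4, Rational(-1, 2)), 2), 1875), -960) = Add(Add(Pow(Rational(7, 2), 2), 1875), -960) = Add(Add(Rational(49, 4), 1875), -960) = Add(Rational(7549, 4), -960) = Rational(3709, 4)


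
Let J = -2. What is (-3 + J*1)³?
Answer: -125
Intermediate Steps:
(-3 + J*1)³ = (-3 - 2*1)³ = (-3 - 2)³ = (-5)³ = -125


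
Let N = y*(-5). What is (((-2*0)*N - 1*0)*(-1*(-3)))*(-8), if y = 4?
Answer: 0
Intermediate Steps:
N = -20 (N = 4*(-5) = -20)
(((-2*0)*N - 1*0)*(-1*(-3)))*(-8) = ((-2*0*(-20) - 1*0)*(-1*(-3)))*(-8) = ((0*(-20) + 0)*3)*(-8) = ((0 + 0)*3)*(-8) = (0*3)*(-8) = 0*(-8) = 0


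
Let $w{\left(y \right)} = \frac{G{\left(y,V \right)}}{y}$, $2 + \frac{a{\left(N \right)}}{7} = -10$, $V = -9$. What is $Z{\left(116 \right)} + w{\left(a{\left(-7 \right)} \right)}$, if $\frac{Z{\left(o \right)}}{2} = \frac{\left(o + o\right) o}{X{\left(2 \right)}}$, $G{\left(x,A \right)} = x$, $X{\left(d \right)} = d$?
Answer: $26913$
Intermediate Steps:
$a{\left(N \right)} = -84$ ($a{\left(N \right)} = -14 + 7 \left(-10\right) = -14 - 70 = -84$)
$Z{\left(o \right)} = 2 o^{2}$ ($Z{\left(o \right)} = 2 \frac{\left(o + o\right) o}{2} = 2 \cdot 2 o o \frac{1}{2} = 2 \cdot 2 o^{2} \cdot \frac{1}{2} = 2 o^{2}$)
$w{\left(y \right)} = 1$ ($w{\left(y \right)} = \frac{y}{y} = 1$)
$Z{\left(116 \right)} + w{\left(a{\left(-7 \right)} \right)} = 2 \cdot 116^{2} + 1 = 2 \cdot 13456 + 1 = 26912 + 1 = 26913$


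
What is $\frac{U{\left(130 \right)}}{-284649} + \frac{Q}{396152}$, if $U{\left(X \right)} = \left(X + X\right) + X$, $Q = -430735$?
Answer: $- \frac{40920928765}{37588090216} \approx -1.0887$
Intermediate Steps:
$U{\left(X \right)} = 3 X$ ($U{\left(X \right)} = 2 X + X = 3 X$)
$\frac{U{\left(130 \right)}}{-284649} + \frac{Q}{396152} = \frac{3 \cdot 130}{-284649} - \frac{430735}{396152} = 390 \left(- \frac{1}{284649}\right) - \frac{430735}{396152} = - \frac{130}{94883} - \frac{430735}{396152} = - \frac{40920928765}{37588090216}$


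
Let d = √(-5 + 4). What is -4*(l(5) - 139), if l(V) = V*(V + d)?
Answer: 456 - 20*I ≈ 456.0 - 20.0*I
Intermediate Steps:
d = I (d = √(-1) = I ≈ 1.0*I)
l(V) = V*(I + V) (l(V) = V*(V + I) = V*(I + V))
-4*(l(5) - 139) = -4*(5*(I + 5) - 139) = -4*(5*(5 + I) - 139) = -4*((25 + 5*I) - 139) = -4*(-114 + 5*I) = 456 - 20*I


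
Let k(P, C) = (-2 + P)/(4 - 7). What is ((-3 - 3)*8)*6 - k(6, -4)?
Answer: -860/3 ≈ -286.67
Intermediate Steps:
k(P, C) = 2/3 - P/3 (k(P, C) = (-2 + P)/(-3) = (-2 + P)*(-1/3) = 2/3 - P/3)
((-3 - 3)*8)*6 - k(6, -4) = ((-3 - 3)*8)*6 - (2/3 - 1/3*6) = -6*8*6 - (2/3 - 2) = -48*6 - 1*(-4/3) = -288 + 4/3 = -860/3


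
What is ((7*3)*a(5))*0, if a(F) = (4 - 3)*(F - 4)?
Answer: 0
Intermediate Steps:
a(F) = -4 + F (a(F) = 1*(-4 + F) = -4 + F)
((7*3)*a(5))*0 = ((7*3)*(-4 + 5))*0 = (21*1)*0 = 21*0 = 0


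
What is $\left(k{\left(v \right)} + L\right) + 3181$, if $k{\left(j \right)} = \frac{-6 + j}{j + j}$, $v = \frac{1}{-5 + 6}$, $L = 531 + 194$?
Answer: $\frac{7807}{2} \approx 3903.5$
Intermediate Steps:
$L = 725$
$v = 1$ ($v = 1^{-1} = 1$)
$k{\left(j \right)} = \frac{-6 + j}{2 j}$
$\left(k{\left(v \right)} + L\right) + 3181 = \left(\frac{-6 + 1}{2 \cdot 1} + 725\right) + 3181 = \left(\frac{1}{2} \cdot 1 \left(-5\right) + 725\right) + 3181 = \left(- \frac{5}{2} + 725\right) + 3181 = \frac{1445}{2} + 3181 = \frac{7807}{2}$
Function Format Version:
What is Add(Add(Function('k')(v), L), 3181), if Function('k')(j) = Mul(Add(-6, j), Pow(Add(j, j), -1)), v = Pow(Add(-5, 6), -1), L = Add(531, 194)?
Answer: Rational(7807, 2) ≈ 3903.5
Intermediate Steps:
L = 725
v = 1 (v = Pow(1, -1) = 1)
Function('k')(j) = Mul(Rational(1, 2), Pow(j, -1), Add(-6, j)) (Function('k')(j) = Mul(Add(-6, j), Pow(Mul(2, j), -1)) = Mul(Add(-6, j), Mul(Rational(1, 2), Pow(j, -1))) = Mul(Rational(1, 2), Pow(j, -1), Add(-6, j)))
Add(Add(Function('k')(v), L), 3181) = Add(Add(Mul(Rational(1, 2), Pow(1, -1), Add(-6, 1)), 725), 3181) = Add(Add(Mul(Rational(1, 2), 1, -5), 725), 3181) = Add(Add(Rational(-5, 2), 725), 3181) = Add(Rational(1445, 2), 3181) = Rational(7807, 2)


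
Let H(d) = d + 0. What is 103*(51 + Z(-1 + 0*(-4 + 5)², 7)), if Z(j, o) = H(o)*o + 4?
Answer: 10712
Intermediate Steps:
H(d) = d
Z(j, o) = 4 + o² (Z(j, o) = o*o + 4 = o² + 4 = 4 + o²)
103*(51 + Z(-1 + 0*(-4 + 5)², 7)) = 103*(51 + (4 + 7²)) = 103*(51 + (4 + 49)) = 103*(51 + 53) = 103*104 = 10712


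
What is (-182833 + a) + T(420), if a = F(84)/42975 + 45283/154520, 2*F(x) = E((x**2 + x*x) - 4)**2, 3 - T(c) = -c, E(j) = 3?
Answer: -26917580245283/147566600 ≈ -1.8241e+5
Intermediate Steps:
T(c) = 3 + c (T(c) = 3 - (-1)*c = 3 + c)
F(x) = 9/2 (F(x) = (1/2)*3**2 = (1/2)*9 = 9/2)
a = 43260717/147566600 (a = (9/2)/42975 + 45283/154520 = (9/2)*(1/42975) + 45283*(1/154520) = 1/9550 + 45283/154520 = 43260717/147566600 ≈ 0.29316)
(-182833 + a) + T(420) = (-182833 + 43260717/147566600) + (3 + 420) = -26980000917083/147566600 + 423 = -26917580245283/147566600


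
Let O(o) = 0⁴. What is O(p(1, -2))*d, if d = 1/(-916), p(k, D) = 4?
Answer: 0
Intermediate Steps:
d = -1/916 ≈ -0.0010917
O(o) = 0
O(p(1, -2))*d = 0*(-1/916) = 0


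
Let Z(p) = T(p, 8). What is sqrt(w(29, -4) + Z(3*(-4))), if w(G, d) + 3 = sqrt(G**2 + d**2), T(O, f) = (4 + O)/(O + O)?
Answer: sqrt(-24 + 9*sqrt(857))/3 ≈ 5.1583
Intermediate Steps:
T(O, f) = (4 + O)/(2*O) (T(O, f) = (4 + O)/((2*O)) = (4 + O)*(1/(2*O)) = (4 + O)/(2*O))
Z(p) = (4 + p)/(2*p)
w(G, d) = -3 + sqrt(G**2 + d**2)
sqrt(w(29, -4) + Z(3*(-4))) = sqrt((-3 + sqrt(29**2 + (-4)**2)) + (4 + 3*(-4))/(2*((3*(-4))))) = sqrt((-3 + sqrt(841 + 16)) + (1/2)*(4 - 12)/(-12)) = sqrt((-3 + sqrt(857)) + (1/2)*(-1/12)*(-8)) = sqrt((-3 + sqrt(857)) + 1/3) = sqrt(-8/3 + sqrt(857))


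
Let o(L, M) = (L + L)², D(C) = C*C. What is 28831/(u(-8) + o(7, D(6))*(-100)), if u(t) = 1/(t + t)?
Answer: -461296/313601 ≈ -1.4710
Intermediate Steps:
u(t) = 1/(2*t)
D(C) = C²
o(L, M) = 4*L² (o(L, M) = (2*L)² = 4*L²)
28831/(u(-8) + o(7, D(6))*(-100)) = 28831/((½)/(-8) + (4*7²)*(-100)) = 28831/((½)*(-⅛) + (4*49)*(-100)) = 28831/(-1/16 + 196*(-100)) = 28831/(-1/16 - 19600) = 28831/(-313601/16) = 28831*(-16/313601) = -461296/313601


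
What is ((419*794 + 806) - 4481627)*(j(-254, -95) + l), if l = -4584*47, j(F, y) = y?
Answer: 894101462305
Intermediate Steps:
l = -215448
((419*794 + 806) - 4481627)*(j(-254, -95) + l) = ((419*794 + 806) - 4481627)*(-95 - 215448) = ((332686 + 806) - 4481627)*(-215543) = (333492 - 4481627)*(-215543) = -4148135*(-215543) = 894101462305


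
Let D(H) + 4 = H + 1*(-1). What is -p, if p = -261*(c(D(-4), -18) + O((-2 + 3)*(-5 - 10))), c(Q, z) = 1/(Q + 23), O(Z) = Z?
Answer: -54549/14 ≈ -3896.4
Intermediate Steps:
D(H) = -5 + H (D(H) = -4 + (H + 1*(-1)) = -4 + (H - 1) = -4 + (-1 + H) = -5 + H)
c(Q, z) = 1/(23 + Q)
p = 54549/14 (p = -261*(1/(23 + (-5 - 4)) + (-2 + 3)*(-5 - 10)) = -261*(1/(23 - 9) + 1*(-15)) = -261*(1/14 - 15) = -261*(-209/14) = 54549/14 ≈ 3896.4)
-p = -1*54549/14 = -54549/14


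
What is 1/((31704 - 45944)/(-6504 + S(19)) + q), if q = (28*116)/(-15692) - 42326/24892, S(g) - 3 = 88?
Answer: 313118944754/98043651707 ≈ 3.1937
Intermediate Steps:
S(g) = 91 (S(g) = 3 + 88 = 91)
q = -93128601/48825658 (q = 3248*(-1/15692) - 42326*1/24892 = -812/3923 - 21163/12446 = -93128601/48825658 ≈ -1.9074)
1/((31704 - 45944)/(-6504 + S(19)) + q) = 1/((31704 - 45944)/(-6504 + 91) - 93128601/48825658) = 1/(-14240/(-6413) - 93128601/48825658) = 1/(-14240*(-1/6413) - 93128601/48825658) = 1/(14240/6413 - 93128601/48825658) = 1/(98043651707/313118944754) = 313118944754/98043651707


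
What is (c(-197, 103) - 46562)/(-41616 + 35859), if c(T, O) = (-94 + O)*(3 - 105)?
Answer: 47480/5757 ≈ 8.2473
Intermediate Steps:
c(T, O) = 9588 - 102*O (c(T, O) = (-94 + O)*(-102) = 9588 - 102*O)
(c(-197, 103) - 46562)/(-41616 + 35859) = ((9588 - 102*103) - 46562)/(-41616 + 35859) = ((9588 - 10506) - 46562)/(-5757) = (-918 - 46562)*(-1/5757) = -47480*(-1/5757) = 47480/5757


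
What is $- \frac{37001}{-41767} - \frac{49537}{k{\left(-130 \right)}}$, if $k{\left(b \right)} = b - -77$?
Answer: $\frac{2070972932}{2213651} \approx 935.55$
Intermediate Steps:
$k{\left(b \right)} = 77 + b$ ($k{\left(b \right)} = b + 77 = 77 + b$)
$- \frac{37001}{-41767} - \frac{49537}{k{\left(-130 \right)}} = - \frac{37001}{-41767} - \frac{49537}{77 - 130} = \left(-37001\right) \left(- \frac{1}{41767}\right) - \frac{49537}{-53} = \frac{37001}{41767} - - \frac{49537}{53} = \frac{37001}{41767} + \frac{49537}{53} = \frac{2070972932}{2213651}$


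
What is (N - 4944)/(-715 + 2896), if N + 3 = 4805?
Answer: -142/2181 ≈ -0.065108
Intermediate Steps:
N = 4802 (N = -3 + 4805 = 4802)
(N - 4944)/(-715 + 2896) = (4802 - 4944)/(-715 + 2896) = -142/2181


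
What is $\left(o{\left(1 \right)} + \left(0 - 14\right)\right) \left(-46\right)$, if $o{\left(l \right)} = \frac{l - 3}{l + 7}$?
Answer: $\frac{1311}{2} \approx 655.5$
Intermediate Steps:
$o{\left(l \right)} = \frac{-3 + l}{7 + l}$
$\left(o{\left(1 \right)} + \left(0 - 14\right)\right) \left(-46\right) = \left(\frac{-3 + 1}{7 + 1} + \left(0 - 14\right)\right) \left(-46\right) = \left(\frac{1}{8} \left(-2\right) + \left(0 - 14\right)\right) \left(-46\right) = \left(\frac{1}{8} \left(-2\right) - 14\right) \left(-46\right) = \left(- \frac{1}{4} - 14\right) \left(-46\right) = \left(- \frac{57}{4}\right) \left(-46\right) = \frac{1311}{2}$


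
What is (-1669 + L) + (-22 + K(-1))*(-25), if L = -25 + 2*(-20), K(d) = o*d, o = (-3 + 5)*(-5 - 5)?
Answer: -1684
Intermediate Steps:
o = -20 (o = 2*(-10) = -20)
K(d) = -20*d
L = -65 (L = -25 - 40 = -65)
(-1669 + L) + (-22 + K(-1))*(-25) = (-1669 - 65) + (-22 - 20*(-1))*(-25) = -1734 + (-22 + 20)*(-25) = -1734 - 2*(-25) = -1734 + 50 = -1684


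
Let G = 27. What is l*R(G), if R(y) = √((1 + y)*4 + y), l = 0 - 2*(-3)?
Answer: 6*√139 ≈ 70.739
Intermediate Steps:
l = 6 (l = 0 + 6 = 6)
R(y) = √(4 + 5*y) (R(y) = √((4 + 4*y) + y) = √(4 + 5*y))
l*R(G) = 6*√(4 + 5*27) = 6*√(4 + 135) = 6*√139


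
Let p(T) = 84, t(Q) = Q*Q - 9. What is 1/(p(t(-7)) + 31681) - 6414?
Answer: -203740709/31765 ≈ -6414.0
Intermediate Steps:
t(Q) = -9 + Q² (t(Q) = Q² - 9 = -9 + Q²)
1/(p(t(-7)) + 31681) - 6414 = 1/(84 + 31681) - 6414 = 1/31765 - 6414 = -203740709/31765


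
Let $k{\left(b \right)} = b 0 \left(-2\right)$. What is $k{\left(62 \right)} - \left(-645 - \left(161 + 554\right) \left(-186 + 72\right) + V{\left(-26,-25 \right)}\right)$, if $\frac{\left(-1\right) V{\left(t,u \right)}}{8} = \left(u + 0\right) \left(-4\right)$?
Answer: $-80065$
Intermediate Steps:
$k{\left(b \right)} = 0$ ($k{\left(b \right)} = 0 \left(-2\right) = 0$)
$V{\left(t,u \right)} = 32 u$ ($V{\left(t,u \right)} = - 8 \left(u + 0\right) \left(-4\right) = - 8 u \left(-4\right) = - 8 \left(- 4 u\right) = 32 u$)
$k{\left(62 \right)} - \left(-645 - \left(161 + 554\right) \left(-186 + 72\right) + V{\left(-26,-25 \right)}\right) = 0 + \left(\left(\left(161 + 554\right) \left(-186 + 72\right) - 32 \left(-25\right)\right) + 645\right) = 0 + \left(\left(715 \left(-114\right) - -800\right) + 645\right) = 0 + \left(\left(-81510 + 800\right) + 645\right) = 0 + \left(-80710 + 645\right) = 0 - 80065 = -80065$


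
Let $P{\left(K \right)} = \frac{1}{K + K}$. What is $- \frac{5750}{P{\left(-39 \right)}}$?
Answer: $448500$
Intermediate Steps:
$P{\left(K \right)} = \frac{1}{2 K}$
$- \frac{5750}{P{\left(-39 \right)}} = - \frac{5750}{\frac{1}{2} \frac{1}{-39}} = - \frac{5750}{\frac{1}{2} \left(- \frac{1}{39}\right)} = - \frac{5750}{- \frac{1}{78}} = \left(-5750\right) \left(-78\right) = 448500$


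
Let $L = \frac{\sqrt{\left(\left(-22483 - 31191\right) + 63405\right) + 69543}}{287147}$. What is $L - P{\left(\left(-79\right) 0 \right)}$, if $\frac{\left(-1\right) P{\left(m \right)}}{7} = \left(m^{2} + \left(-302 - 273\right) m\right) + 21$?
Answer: $147 + \frac{\sqrt{79274}}{287147} \approx 147.0$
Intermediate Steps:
$P{\left(m \right)} = -147 - 7 m^{2} + 4025 m$ ($P{\left(m \right)} = - 7 \left(\left(m^{2} + \left(-302 - 273\right) m\right) + 21\right) = - 7 \left(\left(m^{2} - 575 m\right) + 21\right) = - 7 \left(21 + m^{2} - 575 m\right) = -147 - 7 m^{2} + 4025 m$)
$L = \frac{\sqrt{79274}}{287147}$ ($L = \sqrt{\left(-53674 + 63405\right) + 69543} \cdot \frac{1}{287147} = \sqrt{9731 + 69543} \cdot \frac{1}{287147} = \sqrt{79274} \cdot \frac{1}{287147} = \frac{\sqrt{79274}}{287147} \approx 0.00098053$)
$L - P{\left(\left(-79\right) 0 \right)} = \frac{\sqrt{79274}}{287147} - \left(-147 - 7 \left(\left(-79\right) 0\right)^{2} + 4025 \left(\left(-79\right) 0\right)\right) = \frac{\sqrt{79274}}{287147} - \left(-147 - 7 \cdot 0^{2} + 4025 \cdot 0\right) = \frac{\sqrt{79274}}{287147} - \left(-147 - 0 + 0\right) = \frac{\sqrt{79274}}{287147} - \left(-147 + 0 + 0\right) = \frac{\sqrt{79274}}{287147} - -147 = \frac{\sqrt{79274}}{287147} + 147 = 147 + \frac{\sqrt{79274}}{287147}$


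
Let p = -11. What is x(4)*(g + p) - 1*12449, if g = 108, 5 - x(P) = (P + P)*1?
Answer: -12740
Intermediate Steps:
x(P) = 5 - 2*P (x(P) = 5 - (P + P) = 5 - 2*P)
x(4)*(g + p) - 1*12449 = (5 - 2*4)*(108 - 11) - 1*12449 = (5 - 8)*97 - 12449 = -3*97 - 12449 = -291 - 12449 = -12740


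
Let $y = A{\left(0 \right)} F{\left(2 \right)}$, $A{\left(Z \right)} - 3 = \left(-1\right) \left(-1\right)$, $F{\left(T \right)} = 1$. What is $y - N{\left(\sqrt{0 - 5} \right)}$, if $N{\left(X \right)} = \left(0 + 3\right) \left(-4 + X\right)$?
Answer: $16 - 3 i \sqrt{5} \approx 16.0 - 6.7082 i$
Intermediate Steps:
$A{\left(Z \right)} = 4$ ($A{\left(Z \right)} = 3 - -1 = 3 + 1 = 4$)
$N{\left(X \right)} = -12 + 3 X$ ($N{\left(X \right)} = 3 \left(-4 + X\right) = -12 + 3 X$)
$y = 4$ ($y = 4 \cdot 1 = 4$)
$y - N{\left(\sqrt{0 - 5} \right)} = 4 - \left(-12 + 3 \sqrt{0 - 5}\right) = 4 - \left(-12 + 3 \sqrt{-5}\right) = 4 - \left(-12 + 3 i \sqrt{5}\right) = 4 + \left(12 - 3 i \sqrt{5}\right) = 16 - 3 i \sqrt{5}$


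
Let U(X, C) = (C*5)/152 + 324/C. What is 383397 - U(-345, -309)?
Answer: 6002638983/15656 ≈ 3.8341e+5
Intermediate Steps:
U(X, C) = 324/C + 5*C/152 (U(X, C) = (5*C)*(1/152) + 324/C = 5*C/152 + 324/C = 324/C + 5*C/152)
383397 - U(-345, -309) = 383397 - (324/(-309) + (5/152)*(-309)) = 383397 - (324*(-1/309) - 1545/152) = 383397 - (-108/103 - 1545/152) = 383397 - 1*(-175551/15656) = 383397 + 175551/15656 = 6002638983/15656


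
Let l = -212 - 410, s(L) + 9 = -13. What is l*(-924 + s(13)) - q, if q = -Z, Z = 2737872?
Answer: 3326284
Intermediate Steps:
s(L) = -22 (s(L) = -9 - 13 = -22)
l = -622
q = -2737872 (q = -1*2737872 = -2737872)
l*(-924 + s(13)) - q = -622*(-924 - 22) - 1*(-2737872) = -622*(-946) + 2737872 = 588412 + 2737872 = 3326284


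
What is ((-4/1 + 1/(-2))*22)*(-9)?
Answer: 891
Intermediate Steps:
((-4/1 + 1/(-2))*22)*(-9) = ((-4*1 + 1*(-½))*22)*(-9) = ((-4 - ½)*22)*(-9) = -9/2*22*(-9) = -99*(-9) = 891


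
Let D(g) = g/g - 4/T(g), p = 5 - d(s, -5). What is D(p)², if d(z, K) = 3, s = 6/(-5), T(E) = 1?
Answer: 9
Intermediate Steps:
s = -6/5 (s = 6*(-⅕) = -6/5 ≈ -1.2000)
p = 2 (p = 5 - 1*3 = 5 - 3 = 2)
D(g) = -3 (D(g) = g/g - 4/1 = 1 - 4*1 = 1 - 4 = -3)
D(p)² = (-3)² = 9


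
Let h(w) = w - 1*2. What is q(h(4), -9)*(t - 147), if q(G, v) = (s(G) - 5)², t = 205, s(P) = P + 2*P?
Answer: 58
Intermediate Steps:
h(w) = -2 + w (h(w) = w - 2 = -2 + w)
s(P) = 3*P
q(G, v) = (-5 + 3*G)² (q(G, v) = (3*G - 5)² = (-5 + 3*G)²)
q(h(4), -9)*(t - 147) = (-5 + 3*(-2 + 4))²*(205 - 147) = (-5 + 3*2)²*58 = (-5 + 6)²*58 = 1²*58 = 1*58 = 58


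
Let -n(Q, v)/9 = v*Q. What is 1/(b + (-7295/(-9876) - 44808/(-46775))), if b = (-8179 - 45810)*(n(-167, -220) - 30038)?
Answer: 461949900/8995885003959215233 ≈ 5.1351e-11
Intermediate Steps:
n(Q, v) = -9*Q*v (n(Q, v) = -9*v*Q = -9*Q*v)
b = 19473724322 (b = (-8179 - 45810)*(-9*(-167)*(-220) - 30038) = -53989*(-330660 - 30038) = -53989*(-360698) = 19473724322)
1/(b + (-7295/(-9876) - 44808/(-46775))) = 1/(19473724322 + (-7295/(-9876) - 44808/(-46775))) = 1/(19473724322 + (-7295*(-1/9876) - 44808*(-1/46775))) = 1/(19473724322 + (7295/9876 + 44808/46775)) = 1/(19473724322 + 783747433/461949900) = 1/(8995885003959215233/461949900) = 461949900/8995885003959215233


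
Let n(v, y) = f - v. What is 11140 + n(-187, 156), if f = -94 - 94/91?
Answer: 1022109/91 ≈ 11232.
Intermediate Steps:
f = -8648/91 (f = -94 - 94*1/91 = -94 - 94/91 = -8648/91 ≈ -95.033)
n(v, y) = -8648/91 - v
11140 + n(-187, 156) = 11140 + (-8648/91 - 1*(-187)) = 11140 + (-8648/91 + 187) = 11140 + 8369/91 = 1022109/91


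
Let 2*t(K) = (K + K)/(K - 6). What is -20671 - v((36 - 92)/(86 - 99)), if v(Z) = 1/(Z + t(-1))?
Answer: -8371846/405 ≈ -20671.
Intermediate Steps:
t(K) = K/(-6 + K) (t(K) = ((K + K)/(K - 6))/2 = ((2*K)/(-6 + K))/2 = (2*K/(-6 + K))/2 = K/(-6 + K))
v(Z) = 1/(⅐ + Z) (v(Z) = 1/(Z - 1/(-6 - 1)) = 1/(Z - 1/(-7)) = 1/(Z - 1*(-⅐)) = 1/(Z + ⅐) = 1/(⅐ + Z))
-20671 - v((36 - 92)/(86 - 99)) = -20671 - 7/(1 + 7*((36 - 92)/(86 - 99))) = -20671 - 7/(1 + 7*(-56/(-13))) = -20671 - 7/(1 + 7*(-56*(-1/13))) = -20671 - 7/(1 + 7*(56/13)) = -20671 - 7/(1 + 392/13) = -20671 - 7/405/13 = -20671 - 7*13/405 = -20671 - 1*91/405 = -20671 - 91/405 = -8371846/405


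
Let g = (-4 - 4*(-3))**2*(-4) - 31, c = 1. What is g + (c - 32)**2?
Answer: 674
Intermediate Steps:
g = -287 (g = (-4 + 12)**2*(-4) - 31 = 8**2*(-4) - 31 = 64*(-4) - 31 = -256 - 31 = -287)
g + (c - 32)**2 = -287 + (1 - 32)**2 = -287 + (-31)**2 = -287 + 961 = 674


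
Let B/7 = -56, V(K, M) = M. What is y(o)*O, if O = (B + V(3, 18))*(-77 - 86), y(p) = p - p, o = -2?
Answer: 0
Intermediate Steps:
B = -392 (B = 7*(-56) = -392)
y(p) = 0
O = 60962 (O = (-392 + 18)*(-77 - 86) = -374*(-163) = 60962)
y(o)*O = 0*60962 = 0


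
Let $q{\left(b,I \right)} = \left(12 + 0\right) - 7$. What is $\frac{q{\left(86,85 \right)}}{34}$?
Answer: $\frac{5}{34} \approx 0.14706$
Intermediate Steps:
$q{\left(b,I \right)} = 5$ ($q{\left(b,I \right)} = 12 - 7 = 5$)
$\frac{q{\left(86,85 \right)}}{34} = \frac{1}{34} \cdot 5 = \frac{5}{34}$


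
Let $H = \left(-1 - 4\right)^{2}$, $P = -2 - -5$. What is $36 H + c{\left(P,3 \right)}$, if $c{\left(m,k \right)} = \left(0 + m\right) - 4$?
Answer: $899$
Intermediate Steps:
$P = 3$ ($P = -2 + 5 = 3$)
$c{\left(m,k \right)} = -4 + m$ ($c{\left(m,k \right)} = m - 4 = -4 + m$)
$H = 25$ ($H = \left(-5\right)^{2} = 25$)
$36 H + c{\left(P,3 \right)} = 36 \cdot 25 + \left(-4 + 3\right) = 900 - 1 = 899$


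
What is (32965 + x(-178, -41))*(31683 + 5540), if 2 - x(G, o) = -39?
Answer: 1228582338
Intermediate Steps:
x(G, o) = 41 (x(G, o) = 2 - 1*(-39) = 2 + 39 = 41)
(32965 + x(-178, -41))*(31683 + 5540) = (32965 + 41)*(31683 + 5540) = 33006*37223 = 1228582338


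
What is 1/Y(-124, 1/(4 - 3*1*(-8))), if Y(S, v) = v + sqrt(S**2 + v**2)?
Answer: -1/430528 + sqrt(12054785)/430528 ≈ 0.0080622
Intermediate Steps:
1/Y(-124, 1/(4 - 3*1*(-8))) = 1/(1/(4 - 3*1*(-8)) + sqrt((-124)**2 + (1/(4 - 3*1*(-8)))**2)) = 1/(1/(4 - 3*(-8)) + sqrt(15376 + (1/(4 - 3*(-8)))**2)) = 1/(1/(4 + 24) + sqrt(15376 + (1/(4 + 24))**2)) = 1/(1/28 + sqrt(15376 + (1/28)**2)) = 1/(1/28 + sqrt(15376 + 1/784)) = 1/(1/28 + sqrt(12054785/784)) = 1/(1/28 + sqrt(12054785)/28)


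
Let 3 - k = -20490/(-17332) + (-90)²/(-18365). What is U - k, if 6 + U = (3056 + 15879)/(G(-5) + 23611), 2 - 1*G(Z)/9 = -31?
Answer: -2841126849223/380498425972 ≈ -7.4669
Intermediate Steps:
G(Z) = 297 (G(Z) = 18 - 9*(-31) = 18 + 279 = 297)
k = 71899689/31830218 (k = 3 - (-20490/(-17332) + (-90)²/(-18365)) = 3 - (-20490*(-1/17332) + 8100*(-1/18365)) = 3 - (10245/8666 - 1620/3673) = 3 - 1*23590965/31830218 = 3 - 23590965/31830218 = 71899689/31830218 ≈ 2.2589)
U = -124513/23908 (U = -6 + (3056 + 15879)/(297 + 23611) = -6 + 18935/23908 = -124513/23908 ≈ -5.2080)
U - k = -124513/23908 - 1*71899689/31830218 = -124513/23908 - 71899689/31830218 = -2841126849223/380498425972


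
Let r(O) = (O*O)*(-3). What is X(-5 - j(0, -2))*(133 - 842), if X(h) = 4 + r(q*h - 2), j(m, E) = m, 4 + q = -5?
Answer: 3929987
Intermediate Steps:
q = -9 (q = -4 - 5 = -9)
r(O) = -3*O² (r(O) = O²*(-3) = -3*O²)
X(h) = 4 - 3*(-2 - 9*h)² (X(h) = 4 - 3*(-9*h - 2)² = 4 - 3*(-2 - 9*h)²)
X(-5 - j(0, -2))*(133 - 842) = (4 - 3*(2 + 9*(-5 - 1*0))²)*(133 - 842) = (4 - 3*(2 + 9*(-5 + 0))²)*(-709) = (4 - 3*(2 + 9*(-5))²)*(-709) = (4 - 3*(2 - 45)²)*(-709) = (4 - 3*(-43)²)*(-709) = (4 - 3*1849)*(-709) = (4 - 5547)*(-709) = -5543*(-709) = 3929987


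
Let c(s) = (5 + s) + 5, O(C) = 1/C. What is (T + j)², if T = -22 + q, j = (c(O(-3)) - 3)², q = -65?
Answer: 146689/81 ≈ 1811.0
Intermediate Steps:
O(C) = 1/C
c(s) = 10 + s
j = 400/9 (j = ((10 + 1/(-3)) - 3)² = ((10 - ⅓) - 3)² = (29/3 - 3)² = (20/3)² = 400/9 ≈ 44.444)
T = -87 (T = -22 - 65 = -87)
(T + j)² = (-87 + 400/9)² = (-383/9)² = 146689/81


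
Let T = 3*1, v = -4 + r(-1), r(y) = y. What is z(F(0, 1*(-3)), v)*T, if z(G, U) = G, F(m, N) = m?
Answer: 0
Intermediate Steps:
v = -5 (v = -4 - 1 = -5)
T = 3
z(F(0, 1*(-3)), v)*T = 0*3 = 0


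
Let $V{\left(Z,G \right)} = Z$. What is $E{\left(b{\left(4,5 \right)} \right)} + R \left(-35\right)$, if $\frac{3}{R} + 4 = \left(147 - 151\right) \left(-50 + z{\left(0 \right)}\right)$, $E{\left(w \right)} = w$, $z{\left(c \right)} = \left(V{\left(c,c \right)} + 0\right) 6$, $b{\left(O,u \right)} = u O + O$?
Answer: $\frac{657}{28} \approx 23.464$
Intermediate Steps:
$b{\left(O,u \right)} = O + O u$ ($b{\left(O,u \right)} = O u + O = O + O u$)
$z{\left(c \right)} = 6 c$ ($z{\left(c \right)} = \left(c + 0\right) 6 = c 6 = 6 c$)
$R = \frac{3}{196}$ ($R = \frac{3}{-4 + \left(147 - 151\right) \left(-50 + 6 \cdot 0\right)} = \frac{3}{-4 - 4 \left(-50 + 0\right)} = \frac{3}{-4 - -200} = \frac{3}{-4 + 200} = \frac{3}{196} \approx 0.015306$)
$E{\left(b{\left(4,5 \right)} \right)} + R \left(-35\right) = 4 \left(1 + 5\right) + \frac{3}{196} \left(-35\right) = 4 \cdot 6 - \frac{15}{28} = 24 - \frac{15}{28} = \frac{657}{28}$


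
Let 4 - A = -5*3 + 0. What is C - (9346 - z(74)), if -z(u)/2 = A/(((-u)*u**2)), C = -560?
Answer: -2007074453/202612 ≈ -9906.0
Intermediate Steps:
A = 19 (A = 4 - (-5*3 + 0) = 4 - (-15 + 0) = 4 - 1*(-15) = 4 + 15 = 19)
z(u) = 38/u**3 (z(u) = -38/((-u)*u**2) = -38/((-u**3)) = -38*(-1/u**3) = -(-38)/u**3 = 38/u**3)
C - (9346 - z(74)) = -560 - (9346 - 38/74**3) = -560 - (9346 - 38/405224) = -560 - (9346 - 1*19/202612) = -560 - (9346 - 19/202612) = -560 - 1*1893611733/202612 = -560 - 1893611733/202612 = -2007074453/202612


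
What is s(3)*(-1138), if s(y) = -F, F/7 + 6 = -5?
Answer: -87626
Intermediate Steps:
F = -77 (F = -42 + 7*(-5) = -42 - 35 = -77)
s(y) = 77 (s(y) = -1*(-77) = 77)
s(3)*(-1138) = 77*(-1138) = -87626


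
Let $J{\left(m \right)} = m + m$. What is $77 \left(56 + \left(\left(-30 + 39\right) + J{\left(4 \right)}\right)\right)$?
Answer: $5621$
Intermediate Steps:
$J{\left(m \right)} = 2 m$
$77 \left(56 + \left(\left(-30 + 39\right) + J{\left(4 \right)}\right)\right) = 77 \left(56 + \left(\left(-30 + 39\right) + 2 \cdot 4\right)\right) = 77 \left(56 + \left(9 + 8\right)\right) = 77 \left(56 + 17\right) = 77 \cdot 73 = 5621$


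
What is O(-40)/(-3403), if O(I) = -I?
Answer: -40/3403 ≈ -0.011754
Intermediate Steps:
O(-40)/(-3403) = -1*(-40)/(-3403) = 40*(-1/3403) = -40/3403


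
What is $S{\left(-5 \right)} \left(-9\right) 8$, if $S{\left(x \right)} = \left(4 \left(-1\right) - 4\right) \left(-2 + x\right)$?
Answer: $-4032$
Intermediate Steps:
$S{\left(x \right)} = 16 - 8 x$ ($S{\left(x \right)} = \left(-4 - 4\right) \left(-2 + x\right) = - 8 \left(-2 + x\right) = 16 - 8 x$)
$S{\left(-5 \right)} \left(-9\right) 8 = \left(16 - -40\right) \left(-9\right) 8 = \left(16 + 40\right) \left(-9\right) 8 = 56 \left(-9\right) 8 = \left(-504\right) 8 = -4032$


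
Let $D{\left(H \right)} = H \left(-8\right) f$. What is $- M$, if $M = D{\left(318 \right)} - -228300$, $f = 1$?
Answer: $-225756$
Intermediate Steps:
$D{\left(H \right)} = - 8 H$ ($D{\left(H \right)} = H \left(-8\right) 1 = - 8 H 1 = - 8 H$)
$M = 225756$ ($M = \left(-8\right) 318 - -228300 = -2544 + 228300 = 225756$)
$- M = \left(-1\right) 225756 = -225756$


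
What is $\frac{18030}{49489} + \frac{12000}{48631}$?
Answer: $\frac{133698630}{218790869} \approx 0.61108$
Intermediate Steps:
$\frac{18030}{49489} + \frac{12000}{48631} = \frac{133698630}{218790869}$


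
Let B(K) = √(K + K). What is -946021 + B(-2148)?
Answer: -946021 + 2*I*√1074 ≈ -9.4602e+5 + 65.544*I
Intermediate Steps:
B(K) = √2*√K (B(K) = √(2*K) = √2*√K)
-946021 + B(-2148) = -946021 + √2*√(-2148) = -946021 + √2*(2*I*√537) = -946021 + 2*I*√1074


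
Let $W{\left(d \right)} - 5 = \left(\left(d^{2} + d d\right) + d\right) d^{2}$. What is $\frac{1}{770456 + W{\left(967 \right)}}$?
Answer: $\frac{1}{1749687877366} \approx 5.7153 \cdot 10^{-13}$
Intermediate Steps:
$W{\left(d \right)} = 5 + d^{2} \left(d + 2 d^{2}\right)$ ($W{\left(d \right)} = 5 + \left(\left(d^{2} + d d\right) + d\right) d^{2} = 5 + \left(\left(d^{2} + d^{2}\right) + d\right) d^{2} = 5 + \left(2 d^{2} + d\right) d^{2} = 5 + \left(d + 2 d^{2}\right) d^{2} = 5 + d^{2} \left(d + 2 d^{2}\right)$)
$\frac{1}{770456 + W{\left(967 \right)}} = \frac{1}{770456 + \left(5 + 967^{3} + 2 \cdot 967^{4}\right)} = \frac{1}{770456 + \left(5 + 904231063 + 2 \cdot 874391437921\right)} = \frac{1}{770456 + \left(5 + 904231063 + 1748782875842\right)} = \frac{1}{770456 + 1749687106910} = \frac{1}{1749687877366}$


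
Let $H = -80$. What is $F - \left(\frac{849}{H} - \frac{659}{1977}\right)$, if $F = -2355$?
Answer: $- \frac{562573}{240} \approx -2344.1$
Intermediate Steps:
$F - \left(\frac{849}{H} - \frac{659}{1977}\right) = -2355 - \left(\frac{849}{-80} - \frac{659}{1977}\right) = -2355 - \left(849 \left(- \frac{1}{80}\right) - \frac{1}{3}\right) = -2355 - \left(- \frac{849}{80} - \frac{1}{3}\right) = -2355 - - \frac{2627}{240} = -2355 + \frac{2627}{240} = - \frac{562573}{240}$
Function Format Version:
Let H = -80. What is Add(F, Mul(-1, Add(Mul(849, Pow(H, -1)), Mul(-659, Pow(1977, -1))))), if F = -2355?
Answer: Rational(-562573, 240) ≈ -2344.1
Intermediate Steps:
Add(F, Mul(-1, Add(Mul(849, Pow(H, -1)), Mul(-659, Pow(1977, -1))))) = Add(-2355, Mul(-1, Add(Mul(849, Pow(-80, -1)), Mul(-659, Pow(1977, -1))))) = Add(-2355, Mul(-1, Add(Mul(849, Rational(-1, 80)), Mul(-659, Rational(1, 1977))))) = Add(-2355, Mul(-1, Add(Rational(-849, 80), Rational(-1, 3)))) = Add(-2355, Mul(-1, Rational(-2627, 240))) = Add(-2355, Rational(2627, 240)) = Rational(-562573, 240)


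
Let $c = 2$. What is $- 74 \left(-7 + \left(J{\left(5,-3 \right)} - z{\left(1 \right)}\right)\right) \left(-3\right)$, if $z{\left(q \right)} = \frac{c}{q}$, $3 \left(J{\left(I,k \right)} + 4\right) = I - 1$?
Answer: $-2590$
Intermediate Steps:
$J{\left(I,k \right)} = - \frac{13}{3} + \frac{I}{3}$ ($J{\left(I,k \right)} = -4 + \frac{I - 1}{3} = -4 + \frac{-1 + I}{3} = -4 + \left(- \frac{1}{3} + \frac{I}{3}\right) = - \frac{13}{3} + \frac{I}{3}$)
$z{\left(q \right)} = \frac{2}{q}$
$- 74 \left(-7 + \left(J{\left(5,-3 \right)} - z{\left(1 \right)}\right)\right) \left(-3\right) = - 74 \left(-7 + \left(\left(- \frac{13}{3} + \frac{1}{3} \cdot 5\right) - \frac{2}{1}\right)\right) \left(-3\right) = - 74 \left(-7 + \left(\left(- \frac{13}{3} + \frac{5}{3}\right) - 2 \cdot 1\right)\right) \left(-3\right) = - 74 \left(-7 - \frac{14}{3}\right) \left(-3\right) = - 74 \left(\left(- \frac{35}{3}\right) \left(-3\right)\right) = \left(-74\right) 35 = -2590$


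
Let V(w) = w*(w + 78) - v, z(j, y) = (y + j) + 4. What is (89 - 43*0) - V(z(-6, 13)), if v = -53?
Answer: -943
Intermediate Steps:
z(j, y) = 4 + j + y (z(j, y) = (j + y) + 4 = 4 + j + y)
V(w) = 53 + w*(78 + w) (V(w) = w*(w + 78) - 1*(-53) = w*(78 + w) + 53 = 53 + w*(78 + w))
(89 - 43*0) - V(z(-6, 13)) = (89 - 43*0) - (53 + (4 - 6 + 13)² + 78*(4 - 6 + 13)) = (89 + 0) - (53 + 11² + 78*11) = 89 - (53 + 121 + 858) = 89 - 1*1032 = 89 - 1032 = -943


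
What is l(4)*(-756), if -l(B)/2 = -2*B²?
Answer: -48384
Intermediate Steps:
l(B) = 4*B² (l(B) = -(-4)*B² = 4*B²)
l(4)*(-756) = (4*4²)*(-756) = (4*16)*(-756) = 64*(-756) = -48384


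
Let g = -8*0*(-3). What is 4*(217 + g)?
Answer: 868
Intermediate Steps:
g = 0 (g = 0*(-3) = 0)
4*(217 + g) = 4*(217 + 0) = 4*217 = 868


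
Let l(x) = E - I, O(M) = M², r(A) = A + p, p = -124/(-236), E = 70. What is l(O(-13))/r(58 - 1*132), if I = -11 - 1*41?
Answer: -7198/4335 ≈ -1.6604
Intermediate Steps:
I = -52 (I = -11 - 41 = -52)
p = 31/59 (p = -124*(-1/236) = 31/59 ≈ 0.52542)
r(A) = 31/59 + A (r(A) = A + 31/59 = 31/59 + A)
l(x) = 122 (l(x) = 70 - 1*(-52) = 70 + 52 = 122)
l(O(-13))/r(58 - 1*132) = 122/(31/59 + (58 - 1*132)) = 122/(31/59 + (58 - 132)) = 122/(31/59 - 74) = 122/(-4335/59) = 122*(-59/4335) = -7198/4335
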